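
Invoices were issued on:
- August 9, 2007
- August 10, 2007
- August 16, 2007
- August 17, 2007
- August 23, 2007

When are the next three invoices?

August 24, 2007; August 30, 2007; August 31, 2007

Every event lands on a Thursday or Friday (gaps cycle 1, 6, 1, 6).
So the schedule is: every Thursday and Friday.
Next Friday: August 24, 2007.
Next Thursday: August 30, 2007.
The following Friday is August 31, 2007.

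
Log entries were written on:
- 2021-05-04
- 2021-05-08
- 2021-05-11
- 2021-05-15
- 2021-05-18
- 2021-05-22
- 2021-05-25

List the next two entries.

The gap pattern 4, 3, 4, 3, 4, 3 repeats every 2 events.
These are the Tuesdays and Saturdays of each week.
Next Saturday: 2021-05-29.
Next Tuesday: 2021-06-01.

2021-05-29, 2021-06-01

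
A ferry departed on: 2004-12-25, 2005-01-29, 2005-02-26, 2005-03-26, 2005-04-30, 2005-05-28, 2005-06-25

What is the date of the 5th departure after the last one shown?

These are Saturdays with 35, 28, 28, 35, 28, 28-day gaps.
Each is the final Saturday of its month — 2005-01-29 is past the 28th, so '4th Saturday' doesn't fit.
Last Saturday of July 2005: 2005-07-30.
August 2005 ends with Saturday 2005-08-27.
September 2005 ends with Saturday 2005-09-24.
Last Saturday of October 2005: 2005-10-29.
Last Saturday of November 2005: 2005-11-26.

2005-11-26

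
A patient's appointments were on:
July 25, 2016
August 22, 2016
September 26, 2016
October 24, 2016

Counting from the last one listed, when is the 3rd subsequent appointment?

These are Mondays at 28- or 35-day spacing (28, 35, 28).
The pattern: 4th Monday of the month.
4th Monday of November 2016: November 28, 2016.
December 2016 — 4th Monday is December 26, 2016.
January 2017 — 4th Monday is January 23, 2017.

January 23, 2017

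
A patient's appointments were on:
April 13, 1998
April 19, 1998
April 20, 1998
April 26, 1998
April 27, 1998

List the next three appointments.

Every event lands on a Monday or Sunday (gaps cycle 6, 1, 6, 1).
So the schedule is: every Monday and Sunday.
Next Sunday: May 3, 1998.
The following Monday is May 4, 1998.
Next Sunday: May 10, 1998.

May 3, 1998; May 4, 1998; May 10, 1998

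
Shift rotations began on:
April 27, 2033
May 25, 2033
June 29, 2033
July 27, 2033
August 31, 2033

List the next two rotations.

September 28, 2033; October 26, 2033

Every date is a Wednesday; gaps 28, 35, 28, 35 days.
Each is the last Wednesday of its month (at least one falls on the 29th or later, ruling out '4th Wednesday').
September 2033 ends with Wednesday September 28, 2033.
October 2033 ends with Wednesday October 26, 2033.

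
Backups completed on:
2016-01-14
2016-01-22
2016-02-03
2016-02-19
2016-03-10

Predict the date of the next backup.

2016-04-03

The spacing grows by 4 each time: 8, 12, 16, 20 days.
Next gap: 24 days. 2016-03-10 + 24 days = 2016-04-03.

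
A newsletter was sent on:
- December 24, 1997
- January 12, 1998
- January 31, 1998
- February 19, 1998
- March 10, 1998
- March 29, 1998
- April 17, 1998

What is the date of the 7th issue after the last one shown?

Every event comes 19 days after the last (19, 19, 19, 19, 19, 19).
April 17, 1998 + 19 days = May 6, 1998.
May 6, 1998 + 19 days = May 25, 1998.
May 25, 1998 + 19 days = June 13, 1998.
June 13, 1998 + 19 days = July 2, 1998.
July 2, 1998 + 19 days = July 21, 1998.
July 21, 1998 + 19 days = August 9, 1998.
August 9, 1998 + 19 days = August 28, 1998.

August 28, 1998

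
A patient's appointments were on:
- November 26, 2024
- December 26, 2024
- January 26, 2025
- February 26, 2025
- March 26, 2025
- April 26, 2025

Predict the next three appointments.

Each date is the 26th; the gaps (30, 31, 31, 28, 31) track the month lengths.
The rule is the 26th of each month.
May 2025: May 26, 2025.
Next: June 2025 → June 26, 2025.
Next: July 2025 → July 26, 2025.

May 26, 2025; June 26, 2025; July 26, 2025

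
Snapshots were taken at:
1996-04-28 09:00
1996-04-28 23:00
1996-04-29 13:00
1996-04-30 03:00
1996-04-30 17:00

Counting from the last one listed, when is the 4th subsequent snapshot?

Gaps: 14, 14, 14, 14 hours — each event is 14 hours after the previous one.
1996-04-30 17:00 + 14 h = 1996-05-01 07:00.
1996-05-01 07:00 + 14 h = 1996-05-01 21:00.
1996-05-01 21:00 + 14 h = 1996-05-02 11:00.
1996-05-02 11:00 + 14 h = 1996-05-03 01:00.

1996-05-03 01:00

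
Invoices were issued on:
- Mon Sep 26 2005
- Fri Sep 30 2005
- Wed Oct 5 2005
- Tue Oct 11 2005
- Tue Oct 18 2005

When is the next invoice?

Wed Oct 26 2005

Intervals are 4, 5, 6, 7 days — an arithmetic progression with common difference 1.
Next gap: 8 days. Tue Oct 18 2005 + 8 days = Wed Oct 26 2005.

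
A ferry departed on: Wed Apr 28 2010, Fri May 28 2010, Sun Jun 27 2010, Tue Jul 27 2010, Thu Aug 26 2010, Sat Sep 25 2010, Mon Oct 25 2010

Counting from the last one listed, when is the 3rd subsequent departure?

Sun Jan 23 2011

The spacing is 30, 30, 30, 30, 30, 30 days — always 30 days.
Mon Oct 25 2010 + 30 days = Wed Nov 24 2010.
Wed Nov 24 2010 + 30 days = Fri Dec 24 2010.
Fri Dec 24 2010 + 30 days = Sun Jan 23 2011.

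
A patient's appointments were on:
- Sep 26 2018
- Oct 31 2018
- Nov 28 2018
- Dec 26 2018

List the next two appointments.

These are Wednesdays with 35, 28, 28-day gaps.
Each is the final Wednesday of its month — Oct 31 2018 is past the 28th, so '4th Wednesday' doesn't fit.
Last Wednesday of January 2019: Jan 30 2019.
February 2019 ends with Wednesday Feb 27 2019.

Jan 30 2019, Feb 27 2019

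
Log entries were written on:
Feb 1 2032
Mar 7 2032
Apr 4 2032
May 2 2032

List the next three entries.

All dates are Sundays, 35, 28, 28 days apart.
Specifically, the 1st Sunday of each month.
1st Sunday of June 2032: Jun 6 2032.
July 2032 — 1st Sunday is Jul 4 2032.
1st Sunday of August 2032: Aug 1 2032.

Jun 6 2032, Jul 4 2032, Aug 1 2032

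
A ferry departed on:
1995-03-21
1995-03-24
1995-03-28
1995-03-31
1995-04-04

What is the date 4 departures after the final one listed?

Every event lands on a Tuesday or Friday (gaps cycle 3, 4, 3, 4).
So the schedule is: every Tuesday and Friday.
The following Friday is 1995-04-07.
Next Tuesday: 1995-04-11.
The following Friday is 1995-04-14.
The following Tuesday is 1995-04-18.

1995-04-18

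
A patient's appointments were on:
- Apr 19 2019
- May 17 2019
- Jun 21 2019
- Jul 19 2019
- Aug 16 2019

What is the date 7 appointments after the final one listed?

Mar 20 2020

Gaps: 28, 35, 28, 28 days — a mix of 28 and 35. Every date is a Friday.
Each is the 3rd Friday of its month.
September 2019 — 3rd Friday is Sep 20 2019.
3rd Friday of October 2019: Oct 18 2019.
3rd Friday of November 2019: Nov 15 2019.
December 2019 — 3rd Friday is Dec 20 2019.
3rd Friday of January 2020: Jan 17 2020.
February 2020 — 3rd Friday is Feb 21 2020.
March 2020 — 3rd Friday is Mar 20 2020.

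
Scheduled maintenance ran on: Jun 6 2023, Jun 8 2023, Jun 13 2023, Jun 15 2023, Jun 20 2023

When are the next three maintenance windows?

The gap pattern 2, 5, 2, 5 repeats every 2 events.
These are the Tuesdays and Thursdays of each week.
Next Thursday: Jun 22 2023.
The following Tuesday is Jun 27 2023.
The following Thursday is Jun 29 2023.

Jun 22 2023, Jun 27 2023, Jun 29 2023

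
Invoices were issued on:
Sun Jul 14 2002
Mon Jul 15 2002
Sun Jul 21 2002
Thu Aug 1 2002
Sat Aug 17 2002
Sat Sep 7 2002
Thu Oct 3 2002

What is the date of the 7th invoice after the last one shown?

Gaps: 1, 6, 11, 16, 21, 26 days — each gap is 5 larger than the previous one.
Next gap: 31 days. Thu Oct 3 2002 + 31 days = Sun Nov 3 2002.
Next gap: 36 days. Sun Nov 3 2002 + 36 days = Mon Dec 9 2002.
Next gap: 41 days. Mon Dec 9 2002 + 41 days = Sun Jan 19 2003.
Next gap: 46 days. Sun Jan 19 2003 + 46 days = Thu Mar 6 2003.
Next gap: 51 days. Thu Mar 6 2003 + 51 days = Sat Apr 26 2003.
Next gap: 56 days. Sat Apr 26 2003 + 56 days = Sat Jun 21 2003.
Next gap: 61 days. Sat Jun 21 2003 + 61 days = Thu Aug 21 2003.

Thu Aug 21 2003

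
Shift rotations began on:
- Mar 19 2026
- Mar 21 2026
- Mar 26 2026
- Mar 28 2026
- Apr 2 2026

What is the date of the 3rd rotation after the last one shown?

Gaps: 2, 5, 2, 5 days — not constant, but cyclic with period 2.
The events fall on every Thursday and Saturday.
The following Saturday is Apr 4 2026.
The following Thursday is Apr 9 2026.
The following Saturday is Apr 11 2026.

Apr 11 2026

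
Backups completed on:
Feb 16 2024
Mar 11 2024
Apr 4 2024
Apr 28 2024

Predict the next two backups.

The spacing is 24, 24, 24 days — always 24 days.
Apr 28 2024 + 24 days = May 22 2024.
May 22 2024 + 24 days = Jun 15 2024.

May 22 2024, Jun 15 2024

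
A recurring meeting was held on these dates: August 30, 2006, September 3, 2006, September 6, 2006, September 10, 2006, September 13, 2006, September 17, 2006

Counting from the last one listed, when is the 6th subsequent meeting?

October 8, 2006

Every event lands on a Wednesday or Sunday (gaps cycle 4, 3, 4, 3, 4).
So the schedule is: every Wednesday and Sunday.
The following Wednesday is September 20, 2006.
The following Sunday is September 24, 2006.
Next Wednesday: September 27, 2006.
Next Sunday: October 1, 2006.
The following Wednesday is October 4, 2006.
Next Sunday: October 8, 2006.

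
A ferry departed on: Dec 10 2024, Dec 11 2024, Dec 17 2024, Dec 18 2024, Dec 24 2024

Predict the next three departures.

Dec 25 2024, Dec 31 2024, Jan 1 2025

Every event lands on a Tuesday or Wednesday (gaps cycle 1, 6, 1, 6).
So the schedule is: every Tuesday and Wednesday.
The following Wednesday is Dec 25 2024.
The following Tuesday is Dec 31 2024.
The following Wednesday is Jan 1 2025.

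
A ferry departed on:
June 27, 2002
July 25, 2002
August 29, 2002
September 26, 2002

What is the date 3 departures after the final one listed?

Every date is a Thursday; gaps 28, 35, 28 days.
Each is the last Thursday of its month (at least one falls on the 29th or later, ruling out '4th Thursday').
Last Thursday of October 2002: October 31, 2002.
November 2002 ends with Thursday November 28, 2002.
December 2002 ends with Thursday December 26, 2002.

December 26, 2002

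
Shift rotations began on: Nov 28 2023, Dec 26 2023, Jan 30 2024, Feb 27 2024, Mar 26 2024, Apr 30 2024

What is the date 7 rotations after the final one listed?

Every date is a Tuesday; gaps 28, 35, 28, 28, 35 days.
Each is the last Tuesday of its month (at least one falls on the 29th or later, ruling out '4th Tuesday').
Last Tuesday of May 2024: May 28 2024.
June 2024 ends with Tuesday Jun 25 2024.
Last Tuesday of July 2024: Jul 30 2024.
August 2024 ends with Tuesday Aug 27 2024.
Last Tuesday of September 2024: Sep 24 2024.
Last Tuesday of October 2024: Oct 29 2024.
Last Tuesday of November 2024: Nov 26 2024.

Nov 26 2024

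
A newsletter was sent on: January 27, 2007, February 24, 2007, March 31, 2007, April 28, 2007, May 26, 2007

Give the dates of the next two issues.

June 30, 2007; July 28, 2007

These are Saturdays with 28, 35, 28, 28-day gaps.
Each is the final Saturday of its month — March 31, 2007 is past the 28th, so '4th Saturday' doesn't fit.
Last Saturday of June 2007: June 30, 2007.
Last Saturday of July 2007: July 28, 2007.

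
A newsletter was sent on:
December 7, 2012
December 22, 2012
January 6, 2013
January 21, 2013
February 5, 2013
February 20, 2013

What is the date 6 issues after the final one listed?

The spacing is 15, 15, 15, 15, 15 days — always 15 days.
February 20, 2013 + 15 days = March 7, 2013.
March 7, 2013 + 15 days = March 22, 2013.
March 22, 2013 + 15 days = April 6, 2013.
April 6, 2013 + 15 days = April 21, 2013.
April 21, 2013 + 15 days = May 6, 2013.
May 6, 2013 + 15 days = May 21, 2013.

May 21, 2013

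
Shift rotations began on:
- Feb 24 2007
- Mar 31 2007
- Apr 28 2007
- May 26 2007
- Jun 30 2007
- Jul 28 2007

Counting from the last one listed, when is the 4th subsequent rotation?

Nov 24 2007

All Saturdays; the gaps (35, 28, 28, 35, 28) vary with month length.
This is the last Saturday of each month.
Last Saturday of August 2007: Aug 25 2007.
Last Saturday of September 2007: Sep 29 2007.
October 2007 ends with Saturday Oct 27 2007.
November 2007 ends with Saturday Nov 24 2007.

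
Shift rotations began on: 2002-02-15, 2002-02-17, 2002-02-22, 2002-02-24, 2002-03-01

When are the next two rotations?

2002-03-03, 2002-03-08

Gaps: 2, 5, 2, 5 days — not constant, but cyclic with period 2.
The events fall on every Friday and Sunday.
Next Sunday: 2002-03-03.
The following Friday is 2002-03-08.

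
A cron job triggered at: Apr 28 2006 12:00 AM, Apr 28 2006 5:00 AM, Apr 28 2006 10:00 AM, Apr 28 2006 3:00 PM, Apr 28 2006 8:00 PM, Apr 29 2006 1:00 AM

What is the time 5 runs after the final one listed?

Apr 30 2006 2:00 AM

Spacing: 5, 5, 5, 5, 5 h — constant 5 h.
Apr 29 2006 1:00 AM + 5 h = Apr 29 2006 6:00 AM.
Apr 29 2006 6:00 AM + 5 h = Apr 29 2006 11:00 AM.
Apr 29 2006 11:00 AM + 5 h = Apr 29 2006 4:00 PM.
Apr 29 2006 4:00 PM + 5 h = Apr 29 2006 9:00 PM.
Apr 29 2006 9:00 PM + 5 h = Apr 30 2006 2:00 AM.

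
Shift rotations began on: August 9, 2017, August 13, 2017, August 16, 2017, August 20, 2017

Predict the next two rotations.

Gaps: 4, 3, 4 days — not constant, but cyclic with period 2.
The events fall on every Wednesday and Sunday.
Next Wednesday: August 23, 2017.
Next Sunday: August 27, 2017.

August 23, 2017; August 27, 2017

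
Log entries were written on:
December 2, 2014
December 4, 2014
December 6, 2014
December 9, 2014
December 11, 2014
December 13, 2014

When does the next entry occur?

December 16, 2014

Every event lands on a Tuesday or Thursday or Saturday (gaps cycle 2, 2, 3, 2, 2).
So the schedule is: every Tuesday, Thursday and Saturday.
Next Tuesday: December 16, 2014.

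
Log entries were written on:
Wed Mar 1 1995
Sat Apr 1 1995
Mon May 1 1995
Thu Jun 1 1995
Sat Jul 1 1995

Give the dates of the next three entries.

Each date is the 1st; the gaps (31, 30, 31, 30) track the month lengths.
The rule is the 1st of each month.
August 1995: Tue Aug 1 1995.
September 1995: Fri Sep 1 1995.
October 1995: Sun Oct 1 1995.

Tue Aug 1 1995, Fri Sep 1 1995, Sun Oct 1 1995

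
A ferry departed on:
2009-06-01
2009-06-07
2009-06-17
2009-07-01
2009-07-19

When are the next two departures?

Intervals are 6, 10, 14, 18 days — an arithmetic progression with common difference 4.
Next gap: 22 days. 2009-07-19 + 22 days = 2009-08-10.
Next gap: 26 days. 2009-08-10 + 26 days = 2009-09-05.

2009-08-10, 2009-09-05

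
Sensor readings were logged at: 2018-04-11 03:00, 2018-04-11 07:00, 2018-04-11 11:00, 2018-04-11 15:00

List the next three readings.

The interval is a steady 4 hours (4, 4, 4).
2018-04-11 15:00 + 4 h = 2018-04-11 19:00.
2018-04-11 19:00 + 4 h = 2018-04-11 23:00.
2018-04-11 23:00 + 4 h = 2018-04-12 03:00.

2018-04-11 19:00, 2018-04-11 23:00, 2018-04-12 03:00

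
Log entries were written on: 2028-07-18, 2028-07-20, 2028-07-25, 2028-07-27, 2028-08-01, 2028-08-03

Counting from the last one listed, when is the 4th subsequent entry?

Every event lands on a Tuesday or Thursday (gaps cycle 2, 5, 2, 5, 2).
So the schedule is: every Tuesday and Thursday.
Next Tuesday: 2028-08-08.
The following Thursday is 2028-08-10.
The following Tuesday is 2028-08-15.
The following Thursday is 2028-08-17.

2028-08-17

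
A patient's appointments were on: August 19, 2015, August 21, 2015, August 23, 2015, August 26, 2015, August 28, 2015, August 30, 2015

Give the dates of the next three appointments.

Gaps: 2, 2, 3, 2, 2 days — not constant, but cyclic with period 3.
The events fall on every Wednesday, Friday and Sunday.
Next Wednesday: September 2, 2015.
The following Friday is September 4, 2015.
The following Sunday is September 6, 2015.

September 2, 2015; September 4, 2015; September 6, 2015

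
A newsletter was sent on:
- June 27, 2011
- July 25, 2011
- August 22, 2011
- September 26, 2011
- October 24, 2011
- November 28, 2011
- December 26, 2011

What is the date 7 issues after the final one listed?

All dates are Mondays, 28, 28, 35, 28, 35, 28 days apart.
Specifically, the 4th Monday of each month.
4th Monday of January 2012: January 23, 2012.
February 2012 — 4th Monday is February 27, 2012.
4th Monday of March 2012: March 26, 2012.
April 2012 — 4th Monday is April 23, 2012.
May 2012 — 4th Monday is May 28, 2012.
4th Monday of June 2012: June 25, 2012.
4th Monday of July 2012: July 23, 2012.

July 23, 2012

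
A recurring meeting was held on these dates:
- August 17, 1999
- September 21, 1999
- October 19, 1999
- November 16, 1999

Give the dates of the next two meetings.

December 21, 1999; January 18, 2000

All dates are Tuesdays, 35, 28, 28 days apart.
Specifically, the 3rd Tuesday of each month.
December 1999 — 3rd Tuesday is December 21, 1999.
3rd Tuesday of January 2000: January 18, 2000.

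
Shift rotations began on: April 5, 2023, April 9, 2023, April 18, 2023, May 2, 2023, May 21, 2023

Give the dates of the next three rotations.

Gaps: 4, 9, 14, 19 days — each gap is 5 larger than the previous one.
Next gap: 24 days. May 21, 2023 + 24 days = June 14, 2023.
Next gap: 29 days. June 14, 2023 + 29 days = July 13, 2023.
Next gap: 34 days. July 13, 2023 + 34 days = August 16, 2023.

June 14, 2023; July 13, 2023; August 16, 2023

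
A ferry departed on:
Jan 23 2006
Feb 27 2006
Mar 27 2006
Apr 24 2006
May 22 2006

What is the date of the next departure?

Jun 26 2006

These are Mondays at 28- or 35-day spacing (35, 28, 28, 28).
The pattern: 4th Monday of the month.
4th Monday of June 2006: Jun 26 2006.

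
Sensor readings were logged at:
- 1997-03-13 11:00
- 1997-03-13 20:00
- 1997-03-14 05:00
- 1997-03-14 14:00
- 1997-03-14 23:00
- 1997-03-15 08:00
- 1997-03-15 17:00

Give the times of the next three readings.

1997-03-16 02:00, 1997-03-16 11:00, 1997-03-16 20:00

Spacing: 9, 9, 9, 9, 9, 9 h — constant 9 h.
1997-03-15 17:00 + 9 h = 1997-03-16 02:00.
1997-03-16 02:00 + 9 h = 1997-03-16 11:00.
1997-03-16 11:00 + 9 h = 1997-03-16 20:00.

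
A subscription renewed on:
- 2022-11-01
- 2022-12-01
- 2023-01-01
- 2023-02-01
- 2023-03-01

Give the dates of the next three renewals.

2023-04-01, 2023-05-01, 2023-06-01

Each date is the 1st; the gaps (30, 31, 31, 28) track the month lengths.
The rule is the 1st of each month.
April 2023: 2023-04-01.
Next: May 2023 → 2023-05-01.
June 2023: 2023-06-01.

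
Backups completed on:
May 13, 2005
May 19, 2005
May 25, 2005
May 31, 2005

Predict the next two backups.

June 6, 2005; June 12, 2005

Every event comes 6 days after the last (6, 6, 6).
May 31, 2005 + 6 days = June 6, 2005.
June 6, 2005 + 6 days = June 12, 2005.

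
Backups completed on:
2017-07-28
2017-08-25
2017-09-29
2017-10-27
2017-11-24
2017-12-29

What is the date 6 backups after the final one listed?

2018-06-29

These are Fridays with 28, 35, 28, 28, 35-day gaps.
Each is the final Friday of its month — 2017-09-29 is past the 28th, so '4th Friday' doesn't fit.
Last Friday of January 2018: 2018-01-26.
February 2018 ends with Friday 2018-02-23.
Last Friday of March 2018: 2018-03-30.
Last Friday of April 2018: 2018-04-27.
Last Friday of May 2018: 2018-05-25.
June 2018 ends with Friday 2018-06-29.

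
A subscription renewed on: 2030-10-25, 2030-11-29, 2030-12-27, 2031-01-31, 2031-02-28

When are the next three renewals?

All Fridays; the gaps (35, 28, 35, 28) vary with month length.
This is the last Friday of each month.
March 2031 ends with Friday 2031-03-28.
April 2031 ends with Friday 2031-04-25.
May 2031 ends with Friday 2031-05-30.

2031-03-28, 2031-04-25, 2031-05-30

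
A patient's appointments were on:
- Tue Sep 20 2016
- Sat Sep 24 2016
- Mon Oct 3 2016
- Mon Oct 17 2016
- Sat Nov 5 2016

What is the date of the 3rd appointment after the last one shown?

Tue Jan 31 2017

The spacing grows by 5 each time: 4, 9, 14, 19 days.
Next gap: 24 days. Sat Nov 5 2016 + 24 days = Tue Nov 29 2016.
Next gap: 29 days. Tue Nov 29 2016 + 29 days = Wed Dec 28 2016.
Next gap: 34 days. Wed Dec 28 2016 + 34 days = Tue Jan 31 2017.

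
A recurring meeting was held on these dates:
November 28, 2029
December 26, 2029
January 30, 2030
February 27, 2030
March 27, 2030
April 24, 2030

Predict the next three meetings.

These are Wednesdays with 28, 35, 28, 28, 28-day gaps.
Each is the final Wednesday of its month — January 30, 2030 is past the 28th, so '4th Wednesday' doesn't fit.
Last Wednesday of May 2030: May 29, 2030.
June 2030 ends with Wednesday June 26, 2030.
July 2030 ends with Wednesday July 31, 2030.

May 29, 2030; June 26, 2030; July 31, 2030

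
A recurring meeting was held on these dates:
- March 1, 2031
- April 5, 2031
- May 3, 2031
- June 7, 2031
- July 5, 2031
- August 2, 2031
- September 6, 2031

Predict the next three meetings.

These are Saturdays at 28- or 35-day spacing (35, 28, 35, 28, 28, 35).
The pattern: 1st Saturday of the month.
October 2031 — 1st Saturday is October 4, 2031.
November 2031 — 1st Saturday is November 1, 2031.
December 2031 — 1st Saturday is December 6, 2031.

October 4, 2031; November 1, 2031; December 6, 2031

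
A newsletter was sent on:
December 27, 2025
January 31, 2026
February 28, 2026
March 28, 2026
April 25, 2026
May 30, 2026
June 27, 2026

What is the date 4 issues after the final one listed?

All Saturdays; the gaps (35, 28, 28, 28, 35, 28) vary with month length.
This is the last Saturday of each month.
Last Saturday of July 2026: July 25, 2026.
August 2026 ends with Saturday August 29, 2026.
September 2026 ends with Saturday September 26, 2026.
Last Saturday of October 2026: October 31, 2026.

October 31, 2026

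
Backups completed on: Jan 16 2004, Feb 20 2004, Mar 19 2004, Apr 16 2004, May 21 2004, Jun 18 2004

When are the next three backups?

Jul 16 2004, Aug 20 2004, Sep 17 2004

Gaps: 35, 28, 28, 35, 28 days — a mix of 28 and 35. Every date is a Friday.
Each is the 3rd Friday of its month.
July 2004 — 3rd Friday is Jul 16 2004.
3rd Friday of August 2004: Aug 20 2004.
3rd Friday of September 2004: Sep 17 2004.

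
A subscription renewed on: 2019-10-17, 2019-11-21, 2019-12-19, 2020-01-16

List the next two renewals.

2020-02-20, 2020-03-19

Gaps: 35, 28, 28 days — a mix of 28 and 35. Every date is a Thursday.
Each is the 3rd Thursday of its month.
3rd Thursday of February 2020: 2020-02-20.
March 2020 — 3rd Thursday is 2020-03-19.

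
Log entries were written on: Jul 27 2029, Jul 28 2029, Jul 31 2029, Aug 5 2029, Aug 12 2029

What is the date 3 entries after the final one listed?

Intervals are 1, 3, 5, 7 days — an arithmetic progression with common difference 2.
Next gap: 9 days. Aug 12 2029 + 9 days = Aug 21 2029.
Next gap: 11 days. Aug 21 2029 + 11 days = Sep 1 2029.
Next gap: 13 days. Sep 1 2029 + 13 days = Sep 14 2029.

Sep 14 2029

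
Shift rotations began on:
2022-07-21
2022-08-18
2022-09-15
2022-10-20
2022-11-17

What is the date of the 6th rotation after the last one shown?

2023-05-18

All dates are Thursdays, 28, 28, 35, 28 days apart.
Specifically, the 3rd Thursday of each month.
December 2022 — 3rd Thursday is 2022-12-15.
3rd Thursday of January 2023: 2023-01-19.
February 2023 — 3rd Thursday is 2023-02-16.
March 2023 — 3rd Thursday is 2023-03-16.
3rd Thursday of April 2023: 2023-04-20.
May 2023 — 3rd Thursday is 2023-05-18.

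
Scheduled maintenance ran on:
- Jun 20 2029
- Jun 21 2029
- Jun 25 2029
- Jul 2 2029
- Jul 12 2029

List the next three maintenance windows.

Gaps: 1, 4, 7, 10 days — each gap is 3 larger than the previous one.
Next gap: 13 days. Jul 12 2029 + 13 days = Jul 25 2029.
Next gap: 16 days. Jul 25 2029 + 16 days = Aug 10 2029.
Next gap: 19 days. Aug 10 2029 + 19 days = Aug 29 2029.

Jul 25 2029, Aug 10 2029, Aug 29 2029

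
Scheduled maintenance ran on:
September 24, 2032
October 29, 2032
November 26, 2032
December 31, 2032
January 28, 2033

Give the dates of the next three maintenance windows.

These are Fridays with 35, 28, 35, 28-day gaps.
Each is the final Friday of its month — October 29, 2032 is past the 28th, so '4th Friday' doesn't fit.
February 2033 ends with Friday February 25, 2033.
Last Friday of March 2033: March 25, 2033.
April 2033 ends with Friday April 29, 2033.

February 25, 2033; March 25, 2033; April 29, 2033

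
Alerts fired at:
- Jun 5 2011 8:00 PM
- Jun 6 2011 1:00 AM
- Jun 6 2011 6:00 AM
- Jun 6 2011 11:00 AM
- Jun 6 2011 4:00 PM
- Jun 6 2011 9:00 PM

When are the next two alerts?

Jun 7 2011 2:00 AM, Jun 7 2011 7:00 AM

Spacing: 5, 5, 5, 5, 5 h — constant 5 h.
Jun 6 2011 9:00 PM + 5 h = Jun 7 2011 2:00 AM.
Jun 7 2011 2:00 AM + 5 h = Jun 7 2011 7:00 AM.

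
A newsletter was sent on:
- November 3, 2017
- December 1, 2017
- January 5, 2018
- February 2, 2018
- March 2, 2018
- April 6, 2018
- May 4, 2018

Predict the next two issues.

June 1, 2018; July 6, 2018

All dates are Fridays, 28, 35, 28, 28, 35, 28 days apart.
Specifically, the 1st Friday of each month.
June 2018 — 1st Friday is June 1, 2018.
1st Friday of July 2018: July 6, 2018.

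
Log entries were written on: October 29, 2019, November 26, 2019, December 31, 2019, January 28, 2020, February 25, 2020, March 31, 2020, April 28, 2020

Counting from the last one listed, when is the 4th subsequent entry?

August 25, 2020

These are Tuesdays with 28, 35, 28, 28, 35, 28-day gaps.
Each is the final Tuesday of its month — October 29, 2019 is past the 28th, so '4th Tuesday' doesn't fit.
Last Tuesday of May 2020: May 26, 2020.
June 2020 ends with Tuesday June 30, 2020.
Last Tuesday of July 2020: July 28, 2020.
Last Tuesday of August 2020: August 25, 2020.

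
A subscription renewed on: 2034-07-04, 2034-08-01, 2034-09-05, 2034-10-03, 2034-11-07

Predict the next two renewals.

2034-12-05, 2035-01-02

Gaps: 28, 35, 28, 35 days — a mix of 28 and 35. Every date is a Tuesday.
Each is the 1st Tuesday of its month.
December 2034 — 1st Tuesday is 2034-12-05.
January 2035 — 1st Tuesday is 2035-01-02.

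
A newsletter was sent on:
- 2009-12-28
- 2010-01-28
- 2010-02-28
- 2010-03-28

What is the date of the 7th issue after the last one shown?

2010-10-28

Gaps: 31, 31, 28 days — not constant. Every event is on the 28th of the month.
Pattern: the 28th of each month.
April 2010: 2010-04-28.
Next: May 2010 → 2010-05-28.
June 2010: 2010-06-28.
July 2010: 2010-07-28.
August 2010: 2010-08-28.
Next: September 2010 → 2010-09-28.
October 2010: 2010-10-28.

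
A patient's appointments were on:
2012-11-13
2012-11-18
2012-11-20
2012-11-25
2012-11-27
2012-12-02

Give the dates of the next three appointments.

The gap pattern 5, 2, 5, 2, 5 repeats every 2 events.
These are the Tuesdays and Sundays of each week.
Next Tuesday: 2012-12-04.
Next Sunday: 2012-12-09.
The following Tuesday is 2012-12-11.

2012-12-04, 2012-12-09, 2012-12-11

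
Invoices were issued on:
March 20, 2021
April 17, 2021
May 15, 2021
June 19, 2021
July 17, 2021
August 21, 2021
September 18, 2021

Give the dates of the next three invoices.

October 16, 2021; November 20, 2021; December 18, 2021

All dates are Saturdays, 28, 28, 35, 28, 35, 28 days apart.
Specifically, the 3rd Saturday of each month.
October 2021 — 3rd Saturday is October 16, 2021.
November 2021 — 3rd Saturday is November 20, 2021.
December 2021 — 3rd Saturday is December 18, 2021.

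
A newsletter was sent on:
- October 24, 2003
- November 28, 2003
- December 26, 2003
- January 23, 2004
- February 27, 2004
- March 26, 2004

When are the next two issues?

These are Fridays at 28- or 35-day spacing (35, 28, 28, 35, 28).
The pattern: 4th Friday of the month.
4th Friday of April 2004: April 23, 2004.
4th Friday of May 2004: May 28, 2004.

April 23, 2004; May 28, 2004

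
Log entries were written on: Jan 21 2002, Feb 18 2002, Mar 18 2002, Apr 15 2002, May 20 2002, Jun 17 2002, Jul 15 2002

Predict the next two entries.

All dates are Mondays, 28, 28, 28, 35, 28, 28 days apart.
Specifically, the 3rd Monday of each month.
August 2002 — 3rd Monday is Aug 19 2002.
September 2002 — 3rd Monday is Sep 16 2002.

Aug 19 2002, Sep 16 2002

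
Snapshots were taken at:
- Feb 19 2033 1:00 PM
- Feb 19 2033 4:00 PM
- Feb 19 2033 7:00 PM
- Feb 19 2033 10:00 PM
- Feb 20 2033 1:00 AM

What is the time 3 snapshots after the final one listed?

Feb 20 2033 10:00 AM

The interval is a steady 3 hours (3, 3, 3, 3).
Feb 20 2033 1:00 AM + 3 h = Feb 20 2033 4:00 AM.
Feb 20 2033 4:00 AM + 3 h = Feb 20 2033 7:00 AM.
Feb 20 2033 7:00 AM + 3 h = Feb 20 2033 10:00 AM.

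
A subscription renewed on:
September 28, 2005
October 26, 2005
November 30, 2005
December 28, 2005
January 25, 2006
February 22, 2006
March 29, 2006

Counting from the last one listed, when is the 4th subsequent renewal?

All Wednesdays; the gaps (28, 35, 28, 28, 28, 35) vary with month length.
This is the last Wednesday of each month.
Last Wednesday of April 2006: April 26, 2006.
Last Wednesday of May 2006: May 31, 2006.
Last Wednesday of June 2006: June 28, 2006.
Last Wednesday of July 2006: July 26, 2006.

July 26, 2006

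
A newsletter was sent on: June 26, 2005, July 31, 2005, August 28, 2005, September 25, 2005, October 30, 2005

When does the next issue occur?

November 27, 2005

All Sundays; the gaps (35, 28, 28, 35) vary with month length.
This is the last Sunday of each month.
Last Sunday of November 2005: November 27, 2005.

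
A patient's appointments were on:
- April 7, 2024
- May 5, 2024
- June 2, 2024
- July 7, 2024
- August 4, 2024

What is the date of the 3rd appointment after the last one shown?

All dates are Sundays, 28, 28, 35, 28 days apart.
Specifically, the 1st Sunday of each month.
September 2024 — 1st Sunday is September 1, 2024.
October 2024 — 1st Sunday is October 6, 2024.
1st Sunday of November 2024: November 3, 2024.

November 3, 2024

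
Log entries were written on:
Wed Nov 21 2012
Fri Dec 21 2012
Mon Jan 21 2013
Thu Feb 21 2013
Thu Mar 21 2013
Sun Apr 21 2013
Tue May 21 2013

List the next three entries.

Each date is the 21st; the gaps (30, 31, 31, 28, 31, 30) track the month lengths.
The rule is the 21st of each month.
Next: June 2013 → Fri Jun 21 2013.
July 2013: Sun Jul 21 2013.
August 2013: Wed Aug 21 2013.

Fri Jun 21 2013, Sun Jul 21 2013, Wed Aug 21 2013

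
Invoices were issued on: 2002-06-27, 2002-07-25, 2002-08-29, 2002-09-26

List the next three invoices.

These are Thursdays with 28, 35, 28-day gaps.
Each is the final Thursday of its month — 2002-08-29 is past the 28th, so '4th Thursday' doesn't fit.
October 2002 ends with Thursday 2002-10-31.
November 2002 ends with Thursday 2002-11-28.
Last Thursday of December 2002: 2002-12-26.

2002-10-31, 2002-11-28, 2002-12-26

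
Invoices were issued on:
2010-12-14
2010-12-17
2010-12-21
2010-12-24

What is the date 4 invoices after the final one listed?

The gap pattern 3, 4, 3 repeats every 2 events.
These are the Tuesdays and Fridays of each week.
The following Tuesday is 2010-12-28.
The following Friday is 2010-12-31.
Next Tuesday: 2011-01-04.
The following Friday is 2011-01-07.

2011-01-07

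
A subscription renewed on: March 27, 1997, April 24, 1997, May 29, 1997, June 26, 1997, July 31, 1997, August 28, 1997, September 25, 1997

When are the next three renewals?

These are Thursdays with 28, 35, 28, 35, 28, 28-day gaps.
Each is the final Thursday of its month — May 29, 1997 is past the 28th, so '4th Thursday' doesn't fit.
Last Thursday of October 1997: October 30, 1997.
November 1997 ends with Thursday November 27, 1997.
Last Thursday of December 1997: December 25, 1997.

October 30, 1997; November 27, 1997; December 25, 1997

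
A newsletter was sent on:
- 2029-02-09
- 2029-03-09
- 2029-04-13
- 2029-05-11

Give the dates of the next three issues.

2029-06-08, 2029-07-13, 2029-08-10

Gaps: 28, 35, 28 days — a mix of 28 and 35. Every date is a Friday.
Each is the 2nd Friday of its month.
2nd Friday of June 2029: 2029-06-08.
2nd Friday of July 2029: 2029-07-13.
August 2029 — 2nd Friday is 2029-08-10.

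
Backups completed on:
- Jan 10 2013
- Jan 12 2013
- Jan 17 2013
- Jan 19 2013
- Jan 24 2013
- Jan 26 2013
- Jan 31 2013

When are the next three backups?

Feb 2 2013, Feb 7 2013, Feb 9 2013

Gaps: 2, 5, 2, 5, 2, 5 days — not constant, but cyclic with period 2.
The events fall on every Thursday and Saturday.
Next Saturday: Feb 2 2013.
The following Thursday is Feb 7 2013.
The following Saturday is Feb 9 2013.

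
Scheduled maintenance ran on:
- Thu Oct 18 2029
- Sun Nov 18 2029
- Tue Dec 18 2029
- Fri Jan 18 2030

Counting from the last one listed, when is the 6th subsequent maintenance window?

Thu Jul 18 2030

The day-of-month is always 18 (31, 30, 31 days between events).
So this recurs on the 18th of each month.
February 2030: Mon Feb 18 2030.
Next: March 2030 → Mon Mar 18 2030.
April 2030: Thu Apr 18 2030.
Next: May 2030 → Sat May 18 2030.
June 2030: Tue Jun 18 2030.
July 2030: Thu Jul 18 2030.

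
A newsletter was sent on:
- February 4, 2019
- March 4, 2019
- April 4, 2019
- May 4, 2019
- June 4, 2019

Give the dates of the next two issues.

The day-of-month is always 4 (28, 31, 30, 31 days between events).
So this recurs on the 4th of each month.
Next: July 2019 → July 4, 2019.
Next: August 2019 → August 4, 2019.

July 4, 2019; August 4, 2019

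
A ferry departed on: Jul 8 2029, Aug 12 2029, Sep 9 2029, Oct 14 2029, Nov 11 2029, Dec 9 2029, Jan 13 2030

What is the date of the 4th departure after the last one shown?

These are Sundays at 28- or 35-day spacing (35, 28, 35, 28, 28, 35).
The pattern: 2nd Sunday of the month.
2nd Sunday of February 2030: Feb 10 2030.
March 2030 — 2nd Sunday is Mar 10 2030.
2nd Sunday of April 2030: Apr 14 2030.
May 2030 — 2nd Sunday is May 12 2030.

May 12 2030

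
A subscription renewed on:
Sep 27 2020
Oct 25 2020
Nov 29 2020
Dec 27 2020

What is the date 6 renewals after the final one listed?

Jun 27 2021

These are Sundays with 28, 35, 28-day gaps.
Each is the final Sunday of its month — Nov 29 2020 is past the 28th, so '4th Sunday' doesn't fit.
Last Sunday of January 2021: Jan 31 2021.
February 2021 ends with Sunday Feb 28 2021.
Last Sunday of March 2021: Mar 28 2021.
Last Sunday of April 2021: Apr 25 2021.
May 2021 ends with Sunday May 30 2021.
June 2021 ends with Sunday Jun 27 2021.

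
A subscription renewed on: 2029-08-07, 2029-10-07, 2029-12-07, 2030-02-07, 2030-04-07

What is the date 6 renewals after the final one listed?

The day-of-month is always 7 (61, 61, 62, 59 days between events).
So this recurs on the 7th of every 2 months.
Next: June 2030 → 2030-06-07.
August 2030: 2030-08-07.
October 2030: 2030-10-07.
December 2030: 2030-12-07.
Next: February 2031 → 2031-02-07.
April 2031: 2031-04-07.

2031-04-07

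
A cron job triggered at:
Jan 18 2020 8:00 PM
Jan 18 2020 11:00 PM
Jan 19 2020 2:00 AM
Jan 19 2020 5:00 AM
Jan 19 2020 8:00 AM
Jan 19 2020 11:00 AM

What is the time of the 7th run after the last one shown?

Jan 20 2020 8:00 AM

Spacing: 3, 3, 3, 3, 3 h — constant 3 h.
Jan 19 2020 11:00 AM + 3 h = Jan 19 2020 2:00 PM.
Jan 19 2020 2:00 PM + 3 h = Jan 19 2020 5:00 PM.
Jan 19 2020 5:00 PM + 3 h = Jan 19 2020 8:00 PM.
Jan 19 2020 8:00 PM + 3 h = Jan 19 2020 11:00 PM.
Jan 19 2020 11:00 PM + 3 h = Jan 20 2020 2:00 AM.
Jan 20 2020 2:00 AM + 3 h = Jan 20 2020 5:00 AM.
Jan 20 2020 5:00 AM + 3 h = Jan 20 2020 8:00 AM.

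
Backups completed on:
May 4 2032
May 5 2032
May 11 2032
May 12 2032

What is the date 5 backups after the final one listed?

Every event lands on a Tuesday or Wednesday (gaps cycle 1, 6, 1).
So the schedule is: every Tuesday and Wednesday.
The following Tuesday is May 18 2032.
Next Wednesday: May 19 2032.
Next Tuesday: May 25 2032.
The following Wednesday is May 26 2032.
Next Tuesday: Jun 1 2032.

Jun 1 2032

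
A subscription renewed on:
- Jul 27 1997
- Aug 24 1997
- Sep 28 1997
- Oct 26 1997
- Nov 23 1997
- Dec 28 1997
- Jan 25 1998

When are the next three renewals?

Feb 22 1998, Mar 22 1998, Apr 26 1998

Gaps: 28, 35, 28, 28, 35, 28 days — a mix of 28 and 35. Every date is a Sunday.
Each is the 4th Sunday of its month.
4th Sunday of February 1998: Feb 22 1998.
March 1998 — 4th Sunday is Mar 22 1998.
April 1998 — 4th Sunday is Apr 26 1998.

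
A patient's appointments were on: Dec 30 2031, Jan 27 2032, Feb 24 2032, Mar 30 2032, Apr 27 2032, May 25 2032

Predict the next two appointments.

These are Tuesdays with 28, 28, 35, 28, 28-day gaps.
Each is the final Tuesday of its month — Dec 30 2031 is past the 28th, so '4th Tuesday' doesn't fit.
June 2032 ends with Tuesday Jun 29 2032.
Last Tuesday of July 2032: Jul 27 2032.

Jun 29 2032, Jul 27 2032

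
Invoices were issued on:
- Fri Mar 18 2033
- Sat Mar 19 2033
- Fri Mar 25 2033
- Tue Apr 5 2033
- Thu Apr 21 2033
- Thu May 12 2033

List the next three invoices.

Intervals are 1, 6, 11, 16, 21 days — an arithmetic progression with common difference 5.
Next gap: 26 days. Thu May 12 2033 + 26 days = Tue Jun 7 2033.
Next gap: 31 days. Tue Jun 7 2033 + 31 days = Fri Jul 8 2033.
Next gap: 36 days. Fri Jul 8 2033 + 36 days = Sat Aug 13 2033.

Tue Jun 7 2033, Fri Jul 8 2033, Sat Aug 13 2033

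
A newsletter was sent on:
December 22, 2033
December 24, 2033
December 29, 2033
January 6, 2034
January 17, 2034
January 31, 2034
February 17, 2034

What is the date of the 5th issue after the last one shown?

The spacing grows by 3 each time: 2, 5, 8, 11, 14, 17 days.
Next gap: 20 days. February 17, 2034 + 20 days = March 9, 2034.
Next gap: 23 days. March 9, 2034 + 23 days = April 1, 2034.
Next gap: 26 days. April 1, 2034 + 26 days = April 27, 2034.
Next gap: 29 days. April 27, 2034 + 29 days = May 26, 2034.
Next gap: 32 days. May 26, 2034 + 32 days = June 27, 2034.

June 27, 2034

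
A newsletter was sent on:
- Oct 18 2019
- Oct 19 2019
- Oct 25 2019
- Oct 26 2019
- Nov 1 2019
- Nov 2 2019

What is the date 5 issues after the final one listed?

Every event lands on a Friday or Saturday (gaps cycle 1, 6, 1, 6, 1).
So the schedule is: every Friday and Saturday.
The following Friday is Nov 8 2019.
Next Saturday: Nov 9 2019.
The following Friday is Nov 15 2019.
Next Saturday: Nov 16 2019.
The following Friday is Nov 22 2019.

Nov 22 2019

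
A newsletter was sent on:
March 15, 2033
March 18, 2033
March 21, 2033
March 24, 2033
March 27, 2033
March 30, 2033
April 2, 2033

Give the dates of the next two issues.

Gaps between consecutive events: 3, 3, 3, 3, 3, 3 days — a constant 3-day interval.
April 2, 2033 + 3 days = April 5, 2033.
April 5, 2033 + 3 days = April 8, 2033.

April 5, 2033; April 8, 2033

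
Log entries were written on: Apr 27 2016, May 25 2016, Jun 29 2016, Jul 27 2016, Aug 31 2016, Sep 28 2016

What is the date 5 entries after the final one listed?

Feb 22 2017

All Wednesdays; the gaps (28, 35, 28, 35, 28) vary with month length.
This is the last Wednesday of each month.
Last Wednesday of October 2016: Oct 26 2016.
Last Wednesday of November 2016: Nov 30 2016.
Last Wednesday of December 2016: Dec 28 2016.
January 2017 ends with Wednesday Jan 25 2017.
Last Wednesday of February 2017: Feb 22 2017.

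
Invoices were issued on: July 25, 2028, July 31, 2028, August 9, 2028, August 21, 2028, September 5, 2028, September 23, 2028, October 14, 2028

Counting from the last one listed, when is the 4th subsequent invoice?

February 5, 2029

The spacing grows by 3 each time: 6, 9, 12, 15, 18, 21 days.
Next gap: 24 days. October 14, 2028 + 24 days = November 7, 2028.
Next gap: 27 days. November 7, 2028 + 27 days = December 4, 2028.
Next gap: 30 days. December 4, 2028 + 30 days = January 3, 2029.
Next gap: 33 days. January 3, 2029 + 33 days = February 5, 2029.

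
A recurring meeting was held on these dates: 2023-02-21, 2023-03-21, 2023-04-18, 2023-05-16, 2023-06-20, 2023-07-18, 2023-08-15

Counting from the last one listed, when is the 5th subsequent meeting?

2024-01-16

All dates are Tuesdays, 28, 28, 28, 35, 28, 28 days apart.
Specifically, the 3rd Tuesday of each month.
September 2023 — 3rd Tuesday is 2023-09-19.
3rd Tuesday of October 2023: 2023-10-17.
3rd Tuesday of November 2023: 2023-11-21.
3rd Tuesday of December 2023: 2023-12-19.
3rd Tuesday of January 2024: 2024-01-16.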